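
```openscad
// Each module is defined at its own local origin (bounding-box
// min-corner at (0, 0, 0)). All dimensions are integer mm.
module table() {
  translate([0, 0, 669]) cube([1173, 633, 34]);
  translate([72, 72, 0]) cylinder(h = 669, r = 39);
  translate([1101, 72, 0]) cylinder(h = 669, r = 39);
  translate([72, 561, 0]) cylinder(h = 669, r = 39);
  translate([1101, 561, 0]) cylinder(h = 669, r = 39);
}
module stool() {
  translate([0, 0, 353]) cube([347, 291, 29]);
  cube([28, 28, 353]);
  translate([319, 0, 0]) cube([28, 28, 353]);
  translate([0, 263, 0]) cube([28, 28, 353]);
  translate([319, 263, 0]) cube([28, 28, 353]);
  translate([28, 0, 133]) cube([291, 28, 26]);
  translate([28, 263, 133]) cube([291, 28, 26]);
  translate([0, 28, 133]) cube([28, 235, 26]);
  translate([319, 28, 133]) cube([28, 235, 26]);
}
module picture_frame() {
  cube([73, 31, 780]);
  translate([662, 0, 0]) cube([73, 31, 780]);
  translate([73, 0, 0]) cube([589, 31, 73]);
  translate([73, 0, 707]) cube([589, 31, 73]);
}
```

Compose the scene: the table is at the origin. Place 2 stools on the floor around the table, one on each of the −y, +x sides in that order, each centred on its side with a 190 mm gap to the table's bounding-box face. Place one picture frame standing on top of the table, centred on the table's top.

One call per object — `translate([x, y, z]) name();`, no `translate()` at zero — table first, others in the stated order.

table();
translate([413, -481, 0]) stool();
translate([1363, 171, 0]) stool();
translate([219, 301, 703]) picture_frame();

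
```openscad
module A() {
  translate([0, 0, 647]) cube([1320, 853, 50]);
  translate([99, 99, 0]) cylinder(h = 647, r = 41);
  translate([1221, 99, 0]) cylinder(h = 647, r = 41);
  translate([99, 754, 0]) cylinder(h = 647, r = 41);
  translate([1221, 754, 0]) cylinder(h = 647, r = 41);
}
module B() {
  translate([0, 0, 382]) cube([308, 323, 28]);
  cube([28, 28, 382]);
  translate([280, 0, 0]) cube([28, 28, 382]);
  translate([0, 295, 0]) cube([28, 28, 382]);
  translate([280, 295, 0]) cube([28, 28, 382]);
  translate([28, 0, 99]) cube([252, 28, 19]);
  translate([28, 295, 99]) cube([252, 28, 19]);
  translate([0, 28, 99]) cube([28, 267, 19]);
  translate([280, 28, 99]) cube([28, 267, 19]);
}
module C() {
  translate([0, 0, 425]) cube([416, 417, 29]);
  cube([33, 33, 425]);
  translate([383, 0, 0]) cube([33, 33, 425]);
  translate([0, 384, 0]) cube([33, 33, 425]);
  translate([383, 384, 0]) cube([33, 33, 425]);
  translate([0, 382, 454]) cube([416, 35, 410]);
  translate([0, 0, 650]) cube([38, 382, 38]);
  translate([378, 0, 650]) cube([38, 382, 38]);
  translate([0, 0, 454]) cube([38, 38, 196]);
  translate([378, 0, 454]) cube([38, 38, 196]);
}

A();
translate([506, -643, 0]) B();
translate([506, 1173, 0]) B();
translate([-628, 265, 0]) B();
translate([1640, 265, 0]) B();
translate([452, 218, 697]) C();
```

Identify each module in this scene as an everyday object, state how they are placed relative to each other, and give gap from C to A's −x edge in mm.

A is a table. B is a stool. C is a chair. Four stools sit around the table at the −y, +y, −x, +x sides. The chair is on top of the table, centred. The gap from the chair to the table's −x edge is 452 mm.

The chair's min-x is at 452; the table's min-x is 0; gap = 452 mm.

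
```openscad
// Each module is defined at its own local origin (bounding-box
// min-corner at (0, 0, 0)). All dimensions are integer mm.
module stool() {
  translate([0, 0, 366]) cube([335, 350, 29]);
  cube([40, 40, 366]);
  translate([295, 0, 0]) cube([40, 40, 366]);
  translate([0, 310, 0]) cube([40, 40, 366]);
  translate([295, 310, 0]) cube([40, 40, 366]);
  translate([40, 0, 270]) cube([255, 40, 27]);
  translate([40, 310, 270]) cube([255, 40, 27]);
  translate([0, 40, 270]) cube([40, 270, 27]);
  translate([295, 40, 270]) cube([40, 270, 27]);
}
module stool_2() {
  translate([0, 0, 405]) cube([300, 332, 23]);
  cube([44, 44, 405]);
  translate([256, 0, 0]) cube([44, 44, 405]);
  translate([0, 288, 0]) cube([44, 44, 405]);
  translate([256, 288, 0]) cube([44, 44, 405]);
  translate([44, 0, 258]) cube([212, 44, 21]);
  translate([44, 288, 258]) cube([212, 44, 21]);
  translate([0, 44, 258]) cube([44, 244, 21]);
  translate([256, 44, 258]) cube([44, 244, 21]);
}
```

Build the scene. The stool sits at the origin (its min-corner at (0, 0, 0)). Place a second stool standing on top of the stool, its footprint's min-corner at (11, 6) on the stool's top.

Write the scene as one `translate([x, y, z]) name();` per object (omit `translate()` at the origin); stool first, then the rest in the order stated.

stool();
translate([11, 6, 395]) stool_2();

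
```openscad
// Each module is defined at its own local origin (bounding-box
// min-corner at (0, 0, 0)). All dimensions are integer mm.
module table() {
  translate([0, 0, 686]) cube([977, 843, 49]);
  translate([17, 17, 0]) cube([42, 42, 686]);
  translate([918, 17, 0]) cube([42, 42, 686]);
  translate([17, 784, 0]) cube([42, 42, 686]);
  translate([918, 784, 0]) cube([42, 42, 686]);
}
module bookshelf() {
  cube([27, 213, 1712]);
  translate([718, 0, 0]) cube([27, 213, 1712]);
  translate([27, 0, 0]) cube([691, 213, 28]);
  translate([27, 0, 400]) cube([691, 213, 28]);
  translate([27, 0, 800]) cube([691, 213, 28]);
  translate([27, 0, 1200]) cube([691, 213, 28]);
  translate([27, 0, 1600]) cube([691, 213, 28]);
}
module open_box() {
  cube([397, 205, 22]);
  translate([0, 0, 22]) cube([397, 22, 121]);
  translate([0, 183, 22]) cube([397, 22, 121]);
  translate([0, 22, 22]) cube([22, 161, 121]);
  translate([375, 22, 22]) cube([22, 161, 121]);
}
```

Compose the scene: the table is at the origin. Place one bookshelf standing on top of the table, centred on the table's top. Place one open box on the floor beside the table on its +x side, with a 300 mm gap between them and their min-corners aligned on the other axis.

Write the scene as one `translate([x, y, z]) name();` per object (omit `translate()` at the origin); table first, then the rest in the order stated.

table();
translate([116, 315, 735]) bookshelf();
translate([1277, 0, 0]) open_box();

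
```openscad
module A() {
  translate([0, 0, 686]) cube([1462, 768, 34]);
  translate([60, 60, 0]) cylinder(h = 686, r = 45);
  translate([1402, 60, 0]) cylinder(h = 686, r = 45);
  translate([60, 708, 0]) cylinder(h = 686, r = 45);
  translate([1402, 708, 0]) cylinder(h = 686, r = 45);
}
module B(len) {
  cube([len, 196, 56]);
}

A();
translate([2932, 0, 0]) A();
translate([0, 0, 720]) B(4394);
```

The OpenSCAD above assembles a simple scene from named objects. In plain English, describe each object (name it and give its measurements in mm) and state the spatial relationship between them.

A is a rectangular dining table. The top is 1462×768×34 mm with its upper surface at z = 720 mm. It stands on four round legs of 90 mm diameter, each leg's bounding box inset 15 mm from the nearest pair of top edges, running from the floor to the underside of the top.

B is a rectangular beam 4394 mm long (x), 196 mm deep (y), 56 mm thick (z).

The beam spans the tops of two tables placed 1470 mm apart, resting at z = 720 mm.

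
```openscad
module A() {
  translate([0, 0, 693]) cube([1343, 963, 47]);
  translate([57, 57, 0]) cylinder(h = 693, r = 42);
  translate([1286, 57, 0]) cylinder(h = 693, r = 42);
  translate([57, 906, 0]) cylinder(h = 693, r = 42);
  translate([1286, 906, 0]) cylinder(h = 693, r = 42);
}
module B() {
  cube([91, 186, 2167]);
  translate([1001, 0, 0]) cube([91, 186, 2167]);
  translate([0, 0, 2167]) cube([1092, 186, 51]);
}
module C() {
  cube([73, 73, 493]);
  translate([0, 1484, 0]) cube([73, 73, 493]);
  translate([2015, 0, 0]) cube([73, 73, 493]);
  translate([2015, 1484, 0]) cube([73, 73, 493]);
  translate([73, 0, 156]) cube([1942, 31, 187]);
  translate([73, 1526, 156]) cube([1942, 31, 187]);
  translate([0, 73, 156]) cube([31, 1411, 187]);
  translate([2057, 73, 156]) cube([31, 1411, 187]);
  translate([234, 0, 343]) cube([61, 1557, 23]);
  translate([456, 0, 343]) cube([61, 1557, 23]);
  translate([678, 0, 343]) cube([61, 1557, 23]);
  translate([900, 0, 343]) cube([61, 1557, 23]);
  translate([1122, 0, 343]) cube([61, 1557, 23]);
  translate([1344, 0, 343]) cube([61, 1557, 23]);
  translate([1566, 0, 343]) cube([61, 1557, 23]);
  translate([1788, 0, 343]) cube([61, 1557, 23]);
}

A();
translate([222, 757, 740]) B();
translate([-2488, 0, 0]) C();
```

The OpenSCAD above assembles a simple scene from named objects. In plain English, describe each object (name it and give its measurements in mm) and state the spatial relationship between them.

A is a table with a 1343×963 mm rectangular top, 47 mm thick, top surface at z = 740 mm, supported by four round legs of 84 mm diameter, each leg's bounding box inset 15 mm from the nearest pair of top edges, running from the floor.

B is a door frame. The clear opening is 910 mm wide and 2167 mm high. Two 91 mm wide jambs, 186 mm deep, stand either side of the opening from the floor to the top of the opening. A 51 mm thick head sits across the top of both jambs, spanning the full outside width of the frame.

C is a bed frame 2088 mm long (x) by 1557 mm wide (y). Four 73×73 mm corner posts, 493 mm tall, at the corners of the footprint. Four rails of 31 mm thickness and 187 mm height run between adjacent posts with their undersides at z = 156 mm, their outer faces flush with the outside of the frame (the two x-running rails run between the posts' inner faces; the two y-running rails run between the posts' inner faces). 8 slats, each 61 mm wide (x) and 23 mm thick, lie across the top of the two x-running rails, running the full 1557 mm width of the frame in y; the slats are evenly spaced along x between the inner faces of the end posts with equal gaps (rounded down to the nearest mm) at the −x end and between each pair — any rounding remainder accumulates at the +x end.

The door frame is on top of the table. The bed frame is on the floor beside the table on its −x side.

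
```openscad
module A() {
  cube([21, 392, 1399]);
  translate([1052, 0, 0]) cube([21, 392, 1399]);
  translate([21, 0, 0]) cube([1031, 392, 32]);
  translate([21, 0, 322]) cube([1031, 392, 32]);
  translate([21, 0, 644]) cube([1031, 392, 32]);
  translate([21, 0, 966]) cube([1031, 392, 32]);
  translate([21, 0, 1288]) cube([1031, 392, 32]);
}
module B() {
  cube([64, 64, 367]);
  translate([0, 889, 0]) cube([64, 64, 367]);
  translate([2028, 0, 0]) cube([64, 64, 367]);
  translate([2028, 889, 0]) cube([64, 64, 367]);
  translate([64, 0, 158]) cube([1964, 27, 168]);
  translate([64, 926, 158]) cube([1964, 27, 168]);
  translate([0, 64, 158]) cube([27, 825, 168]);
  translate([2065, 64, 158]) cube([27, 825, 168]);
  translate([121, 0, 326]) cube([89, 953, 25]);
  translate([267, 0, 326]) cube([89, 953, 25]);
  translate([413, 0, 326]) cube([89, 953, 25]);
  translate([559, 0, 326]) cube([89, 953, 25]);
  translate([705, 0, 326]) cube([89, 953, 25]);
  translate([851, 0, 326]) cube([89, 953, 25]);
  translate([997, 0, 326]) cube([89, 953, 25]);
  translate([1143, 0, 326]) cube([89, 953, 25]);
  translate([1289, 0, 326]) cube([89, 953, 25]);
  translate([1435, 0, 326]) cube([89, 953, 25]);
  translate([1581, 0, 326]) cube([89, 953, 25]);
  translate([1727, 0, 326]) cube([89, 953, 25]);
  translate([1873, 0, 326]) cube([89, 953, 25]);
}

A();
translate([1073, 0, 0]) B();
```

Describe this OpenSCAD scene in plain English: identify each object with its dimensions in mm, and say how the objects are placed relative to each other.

A is a bookshelf 1073 mm wide overall, 392 mm deep and 1399 mm tall. The two sides are 21 mm thick vertical panels. 5 horizontal shelves of 32 mm thickness span between the inner faces of the sides; the lowest shelf sits on the floor and shelves are stacked with a clear vertical gap of 290 mm between each pair.

B is a bed frame 2092 mm long (x) by 953 mm wide (y). Four 64×64 mm corner posts, 367 mm tall, at the corners of the footprint. Four rails of 27 mm thickness and 168 mm height run between adjacent posts with their undersides at z = 158 mm, their outer faces flush with the outside of the frame (the two x-running rails run between the posts' inner faces; the two y-running rails run between the posts' inner faces). 13 slats, each 89 mm wide (x) and 25 mm thick, lie across the top of the two x-running rails, running the full 953 mm width of the frame in y; the slats are evenly spaced along x between the inner faces of the end posts with equal gaps (rounded down to the nearest mm) at the −x end and between each pair — any rounding remainder accumulates at the +x end.

The bed frame is against the bookshelf's +x side, with their −y faces flush.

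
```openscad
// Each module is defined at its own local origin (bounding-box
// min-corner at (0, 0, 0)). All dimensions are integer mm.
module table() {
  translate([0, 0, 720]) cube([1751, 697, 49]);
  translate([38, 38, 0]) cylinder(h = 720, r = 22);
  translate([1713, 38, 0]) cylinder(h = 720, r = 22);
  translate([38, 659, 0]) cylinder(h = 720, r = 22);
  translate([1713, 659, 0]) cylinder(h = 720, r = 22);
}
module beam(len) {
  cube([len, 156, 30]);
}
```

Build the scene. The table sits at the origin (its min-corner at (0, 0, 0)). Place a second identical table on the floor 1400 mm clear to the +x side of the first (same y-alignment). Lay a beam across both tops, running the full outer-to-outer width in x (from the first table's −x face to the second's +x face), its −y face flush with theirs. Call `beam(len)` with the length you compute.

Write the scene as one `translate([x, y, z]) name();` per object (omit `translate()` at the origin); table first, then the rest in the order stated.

table();
translate([3151, 0, 0]) table();
translate([0, 0, 769]) beam(4902);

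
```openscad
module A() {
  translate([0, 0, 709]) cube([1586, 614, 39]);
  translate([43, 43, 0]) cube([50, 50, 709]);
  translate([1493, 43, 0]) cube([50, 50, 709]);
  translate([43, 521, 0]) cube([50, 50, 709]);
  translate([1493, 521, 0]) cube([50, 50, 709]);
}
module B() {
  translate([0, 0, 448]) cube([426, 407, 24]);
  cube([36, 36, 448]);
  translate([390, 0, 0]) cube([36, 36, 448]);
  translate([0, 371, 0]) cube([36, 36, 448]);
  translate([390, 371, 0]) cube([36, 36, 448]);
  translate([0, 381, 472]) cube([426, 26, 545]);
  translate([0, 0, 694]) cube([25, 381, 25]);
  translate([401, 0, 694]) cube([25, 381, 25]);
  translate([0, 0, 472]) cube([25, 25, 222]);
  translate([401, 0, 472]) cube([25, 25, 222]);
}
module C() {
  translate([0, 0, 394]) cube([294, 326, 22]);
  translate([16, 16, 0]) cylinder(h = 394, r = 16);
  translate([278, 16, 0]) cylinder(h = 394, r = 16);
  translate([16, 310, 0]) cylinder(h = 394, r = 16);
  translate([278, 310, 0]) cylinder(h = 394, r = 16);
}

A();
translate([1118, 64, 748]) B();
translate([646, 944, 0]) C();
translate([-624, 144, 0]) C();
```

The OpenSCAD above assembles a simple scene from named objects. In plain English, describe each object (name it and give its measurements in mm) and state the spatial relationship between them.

A is a rectangular dining table. The top is 1586×614×39 mm with its upper surface at z = 748 mm. It stands on four 50×50 mm square legs, each inset 43 mm from the nearest pair of top edges, running from the floor to the underside of the top.

B is a chair. The seat is a 426×407×24 mm slab with its top at z = 472 mm, on four 36×36 mm corner legs (flush with the seat edges, standing on z = 0). A flat backrest 26 mm thick, 545 mm tall, spans the full seat width and rises from the seat top along its +y edge, rear face flush with the rear of the seat. Two armrests of 25×25 mm section run along each side from the seat's front edge to the front of the backrest, top faces 247 mm above the seat top and outer faces flush with the seat's x-edges; a 25×25 mm post under the front of each armrest stands on the seat at the front corner.

C is a four-legged stool. The seat is 294×326 mm, 22 mm thick, top at z = 416 mm. It stands on four round legs, each 32 mm in diameter, from z = 0 to the seat underside, each leg's axis is inset half a diameter from the nearest pair of seat edges (so the leg's bounding box is flush with the corner).

The chair is on top of the table. Two stools sit around the table at the +y, −x sides.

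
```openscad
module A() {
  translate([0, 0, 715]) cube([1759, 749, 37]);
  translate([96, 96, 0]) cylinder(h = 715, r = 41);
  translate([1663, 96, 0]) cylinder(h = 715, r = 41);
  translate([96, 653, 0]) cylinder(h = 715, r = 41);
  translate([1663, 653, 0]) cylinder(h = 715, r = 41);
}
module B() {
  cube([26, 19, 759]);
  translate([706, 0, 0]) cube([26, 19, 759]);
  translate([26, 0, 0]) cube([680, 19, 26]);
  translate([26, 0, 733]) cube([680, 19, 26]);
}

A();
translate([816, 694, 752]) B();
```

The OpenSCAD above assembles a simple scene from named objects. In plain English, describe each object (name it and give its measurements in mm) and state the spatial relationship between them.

A is a table with a 1759×749 mm rectangular top, 37 mm thick, top surface at z = 752 mm, supported by four round legs of 82 mm diameter, each leg's bounding box inset 55 mm from the nearest pair of top edges, running from the floor.

B is a rectangular picture frame lying in the x–z plane (depth along y). The opening is 680 mm wide (x) by 707 mm tall (z), surrounded by a border 26 mm wide on all four sides. The frame is 19 mm deep and is made of two full-height vertical stiles with two horizontal rails fitted between them.

The picture frame is on top of the table.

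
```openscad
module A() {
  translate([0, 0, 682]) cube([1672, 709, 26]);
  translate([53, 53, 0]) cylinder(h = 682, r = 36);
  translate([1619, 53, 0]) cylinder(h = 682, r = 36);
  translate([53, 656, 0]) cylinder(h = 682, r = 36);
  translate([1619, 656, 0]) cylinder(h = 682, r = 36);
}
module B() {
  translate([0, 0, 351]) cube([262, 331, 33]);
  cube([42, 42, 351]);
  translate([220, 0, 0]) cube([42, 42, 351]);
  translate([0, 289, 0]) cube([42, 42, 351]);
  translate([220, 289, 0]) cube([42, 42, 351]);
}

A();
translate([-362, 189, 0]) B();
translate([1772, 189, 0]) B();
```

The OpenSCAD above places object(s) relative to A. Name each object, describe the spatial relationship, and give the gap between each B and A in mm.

A is a table. B is a stool. Two stools sit around the table at the −x, +x sides. The gap between each stool and the table is 100 mm.

Each stool's nearest face is 100 mm from the table's bounding box.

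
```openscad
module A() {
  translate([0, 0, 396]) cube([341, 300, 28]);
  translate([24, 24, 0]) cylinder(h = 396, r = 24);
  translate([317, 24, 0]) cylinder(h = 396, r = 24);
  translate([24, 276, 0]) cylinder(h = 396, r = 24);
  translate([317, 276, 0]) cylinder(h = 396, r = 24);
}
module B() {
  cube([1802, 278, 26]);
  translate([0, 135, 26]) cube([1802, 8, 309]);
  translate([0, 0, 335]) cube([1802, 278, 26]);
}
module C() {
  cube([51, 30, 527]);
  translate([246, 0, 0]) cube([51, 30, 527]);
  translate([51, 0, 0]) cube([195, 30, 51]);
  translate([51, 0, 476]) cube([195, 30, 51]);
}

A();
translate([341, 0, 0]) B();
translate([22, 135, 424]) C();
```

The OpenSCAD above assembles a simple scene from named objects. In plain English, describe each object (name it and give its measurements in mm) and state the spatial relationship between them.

A is a simple wooden stool: a rectangular seat 341 mm (x) by 300 mm (y), 28 mm thick, top face at z = 424 mm, on four round legs, each 48 mm in diameter. The legs rest on z = 0, each leg's axis is inset half a diameter from the nearest pair of seat edges (so the leg's bounding box is flush with the corner).

B is an I-beam lying along x, 1802 mm long. Overall section height 361 mm. Two flanges 278 mm wide (y) and 26 mm thick, one on the floor and one at the top; a web 8 mm thick runs between them, centred on the flange width.

C is a rectangular picture frame lying in the x–z plane (depth along y). The opening is 195 mm wide (x) by 425 mm tall (z), surrounded by a border 51 mm wide on all four sides. The frame is 30 mm deep and is made of two full-height vertical stiles with two horizontal rails fitted between them.

The I-beam is against the stool's +x side, with their −y faces flush. The picture frame is on top of the stool, centred.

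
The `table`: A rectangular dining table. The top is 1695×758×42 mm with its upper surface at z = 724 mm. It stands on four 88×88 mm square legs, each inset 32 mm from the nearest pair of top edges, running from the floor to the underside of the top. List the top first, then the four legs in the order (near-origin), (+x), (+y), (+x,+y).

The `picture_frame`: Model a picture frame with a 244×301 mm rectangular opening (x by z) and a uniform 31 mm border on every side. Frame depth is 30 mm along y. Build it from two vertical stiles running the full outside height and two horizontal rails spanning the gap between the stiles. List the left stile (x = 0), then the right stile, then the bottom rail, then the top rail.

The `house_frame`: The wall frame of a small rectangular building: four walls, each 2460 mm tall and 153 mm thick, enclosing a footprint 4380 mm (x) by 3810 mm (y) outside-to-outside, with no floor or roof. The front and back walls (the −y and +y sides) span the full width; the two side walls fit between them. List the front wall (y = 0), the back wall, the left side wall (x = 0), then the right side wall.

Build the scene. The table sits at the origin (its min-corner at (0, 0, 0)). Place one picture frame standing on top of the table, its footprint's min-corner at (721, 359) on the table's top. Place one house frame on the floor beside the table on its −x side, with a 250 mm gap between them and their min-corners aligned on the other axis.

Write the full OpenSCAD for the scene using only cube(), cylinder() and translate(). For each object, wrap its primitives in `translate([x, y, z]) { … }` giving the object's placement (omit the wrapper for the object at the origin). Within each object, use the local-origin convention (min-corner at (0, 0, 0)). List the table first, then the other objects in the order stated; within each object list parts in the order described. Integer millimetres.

translate([0, 0, 682]) cube([1695, 758, 42]);
translate([32, 32, 0]) cube([88, 88, 682]);
translate([1575, 32, 0]) cube([88, 88, 682]);
translate([32, 638, 0]) cube([88, 88, 682]);
translate([1575, 638, 0]) cube([88, 88, 682]);
translate([721, 359, 724]) {
  cube([31, 30, 363]);
  translate([275, 0, 0]) cube([31, 30, 363]);
  translate([31, 0, 0]) cube([244, 30, 31]);
  translate([31, 0, 332]) cube([244, 30, 31]);
}
translate([-4630, 0, 0]) {
  cube([4380, 153, 2460]);
  translate([0, 3657, 0]) cube([4380, 153, 2460]);
  translate([0, 153, 0]) cube([153, 3504, 2460]);
  translate([4227, 153, 0]) cube([153, 3504, 2460]);
}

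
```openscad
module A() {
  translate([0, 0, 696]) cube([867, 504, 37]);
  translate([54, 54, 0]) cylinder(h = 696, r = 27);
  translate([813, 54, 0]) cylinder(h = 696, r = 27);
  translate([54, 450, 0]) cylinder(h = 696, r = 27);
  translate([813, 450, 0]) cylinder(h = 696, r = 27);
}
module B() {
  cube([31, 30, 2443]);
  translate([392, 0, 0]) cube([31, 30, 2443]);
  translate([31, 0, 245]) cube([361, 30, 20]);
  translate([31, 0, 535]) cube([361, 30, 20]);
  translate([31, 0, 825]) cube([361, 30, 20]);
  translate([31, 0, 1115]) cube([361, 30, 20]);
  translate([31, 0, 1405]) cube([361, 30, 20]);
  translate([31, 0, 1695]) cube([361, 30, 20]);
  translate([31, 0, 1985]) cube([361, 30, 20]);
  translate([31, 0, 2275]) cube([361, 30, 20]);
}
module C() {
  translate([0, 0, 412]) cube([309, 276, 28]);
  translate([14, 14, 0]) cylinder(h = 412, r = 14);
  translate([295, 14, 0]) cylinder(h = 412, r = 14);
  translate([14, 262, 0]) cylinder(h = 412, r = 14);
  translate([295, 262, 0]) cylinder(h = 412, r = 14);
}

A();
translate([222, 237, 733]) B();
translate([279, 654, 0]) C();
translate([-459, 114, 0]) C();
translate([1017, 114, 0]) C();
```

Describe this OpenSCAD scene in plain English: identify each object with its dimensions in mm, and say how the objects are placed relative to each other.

A is a table with a 867×504 mm rectangular top, 37 mm thick, top surface at z = 733 mm, supported by four round legs of 54 mm diameter, each leg's bounding box inset 27 mm from the nearest pair of top edges, running from the floor.

B is a wooden ladder with two side rails of 31×30 mm section and 2443 mm height, set 423 mm apart overall. Between them run 8 rectangular rungs (30 mm deep, 20 mm thick), front faces flush with the rails' −y face. The bottom of the first rung is 245 mm above the floor and each subsequent rung is 290 mm higher than the one below.

C is a four-legged stool. The seat is 309×276 mm, 28 mm thick, top at z = 440 mm. It stands on four round legs, each 28 mm in diameter, from z = 0 to the seat underside, each leg's axis is inset half a diameter from the nearest pair of seat edges (so the leg's bounding box is flush with the corner).

The ladder is on top of the table, centred. Three stools sit around the table at the +y, −x, +x sides.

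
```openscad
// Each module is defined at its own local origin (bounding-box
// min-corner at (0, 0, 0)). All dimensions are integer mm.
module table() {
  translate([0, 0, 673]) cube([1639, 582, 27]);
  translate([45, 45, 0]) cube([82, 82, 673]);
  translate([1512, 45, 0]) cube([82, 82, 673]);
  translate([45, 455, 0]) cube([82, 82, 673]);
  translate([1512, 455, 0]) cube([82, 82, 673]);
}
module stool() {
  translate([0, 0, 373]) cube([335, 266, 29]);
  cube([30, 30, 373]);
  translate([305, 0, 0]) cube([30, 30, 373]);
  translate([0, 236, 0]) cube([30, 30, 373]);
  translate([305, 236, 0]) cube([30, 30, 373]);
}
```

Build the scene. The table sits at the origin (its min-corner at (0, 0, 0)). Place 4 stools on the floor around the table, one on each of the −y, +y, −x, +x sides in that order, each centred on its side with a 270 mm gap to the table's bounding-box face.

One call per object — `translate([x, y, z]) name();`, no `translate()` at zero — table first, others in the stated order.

table();
translate([652, -536, 0]) stool();
translate([652, 852, 0]) stool();
translate([-605, 158, 0]) stool();
translate([1909, 158, 0]) stool();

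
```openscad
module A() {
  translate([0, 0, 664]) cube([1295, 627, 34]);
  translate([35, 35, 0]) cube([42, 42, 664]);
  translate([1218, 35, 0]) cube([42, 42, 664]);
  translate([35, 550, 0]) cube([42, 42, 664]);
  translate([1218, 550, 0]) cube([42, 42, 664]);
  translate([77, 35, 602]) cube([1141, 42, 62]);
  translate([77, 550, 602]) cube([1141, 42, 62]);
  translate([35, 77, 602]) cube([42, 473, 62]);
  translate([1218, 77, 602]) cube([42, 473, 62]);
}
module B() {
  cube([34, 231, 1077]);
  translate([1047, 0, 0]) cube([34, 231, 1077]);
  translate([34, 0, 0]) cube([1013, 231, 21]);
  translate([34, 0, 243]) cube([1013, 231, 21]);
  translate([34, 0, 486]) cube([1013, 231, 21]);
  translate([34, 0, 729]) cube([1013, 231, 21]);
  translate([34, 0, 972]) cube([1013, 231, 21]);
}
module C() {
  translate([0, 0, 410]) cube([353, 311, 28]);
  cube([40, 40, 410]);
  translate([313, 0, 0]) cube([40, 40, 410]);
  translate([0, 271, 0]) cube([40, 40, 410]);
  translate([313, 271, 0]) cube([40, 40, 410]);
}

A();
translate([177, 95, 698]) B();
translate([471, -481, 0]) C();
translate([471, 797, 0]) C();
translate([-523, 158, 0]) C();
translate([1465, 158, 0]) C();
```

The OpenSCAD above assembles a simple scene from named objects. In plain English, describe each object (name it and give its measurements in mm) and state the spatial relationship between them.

A is a rectangular dining table. The top is 1295×627×34 mm with its upper surface at z = 698 mm. It stands on four 42×42 mm square legs, each inset 35 mm from the nearest pair of top edges, running from the floor to the underside of the top. Four apron rails, 42 mm thick and 62 mm tall, run between adjacent legs with their top edges flush with the underside of the top and their outer faces flush with the legs' outer faces.

B is an open bookshelf. Two side panels, each 34 mm thick, 231 mm deep and 1077 mm tall, stand 1081 mm apart (outside-to-outside). Between them sit 5 shelves, each 21 mm thick and 231 mm deep, spanning the full gap between the sides. The bottom shelf rests on the floor (its underside at z = 0) and the clear gap between one shelf's top and the next shelf's underside is 222 mm.

C is a four-legged stool. The seat is a 353×311×28 mm slab whose top surface is at z = 438 mm; four square legs, each 40×40 mm in cross-section, run from the floor (z = 0) to the underside of the seat, each flush with a corner of the seat.

The bookshelf is on top of the table. Four stools sit around the table at the −y, +y, −x, +x sides.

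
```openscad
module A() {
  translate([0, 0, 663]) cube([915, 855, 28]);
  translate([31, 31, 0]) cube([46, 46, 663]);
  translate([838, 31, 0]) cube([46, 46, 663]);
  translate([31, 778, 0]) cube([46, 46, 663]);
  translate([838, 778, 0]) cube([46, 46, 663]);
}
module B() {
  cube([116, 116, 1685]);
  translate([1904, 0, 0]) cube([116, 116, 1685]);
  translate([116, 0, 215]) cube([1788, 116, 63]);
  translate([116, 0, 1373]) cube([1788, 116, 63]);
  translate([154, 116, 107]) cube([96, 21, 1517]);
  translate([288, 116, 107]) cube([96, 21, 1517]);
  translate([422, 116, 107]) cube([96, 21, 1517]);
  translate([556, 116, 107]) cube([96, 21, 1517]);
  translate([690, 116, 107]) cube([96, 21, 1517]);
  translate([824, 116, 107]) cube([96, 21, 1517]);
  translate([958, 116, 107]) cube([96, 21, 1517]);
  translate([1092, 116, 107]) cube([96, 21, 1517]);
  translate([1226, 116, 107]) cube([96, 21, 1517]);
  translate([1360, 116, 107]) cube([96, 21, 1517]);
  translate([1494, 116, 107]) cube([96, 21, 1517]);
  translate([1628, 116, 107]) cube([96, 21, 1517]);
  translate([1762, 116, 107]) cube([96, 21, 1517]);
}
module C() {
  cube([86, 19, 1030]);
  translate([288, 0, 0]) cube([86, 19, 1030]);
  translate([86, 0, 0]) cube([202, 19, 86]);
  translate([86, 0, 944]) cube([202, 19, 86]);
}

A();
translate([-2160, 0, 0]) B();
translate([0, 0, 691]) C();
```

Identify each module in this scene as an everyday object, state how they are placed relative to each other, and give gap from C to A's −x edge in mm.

The picture frame's min-x is at 0; the table's min-x is 0; gap = 0 mm.

A is a table. B is a fence section. C is a picture frame. The fence section is on the floor beside the table on its −x side. The picture frame is on top of the table. The gap from the picture frame to the table's −x edge is 0 mm.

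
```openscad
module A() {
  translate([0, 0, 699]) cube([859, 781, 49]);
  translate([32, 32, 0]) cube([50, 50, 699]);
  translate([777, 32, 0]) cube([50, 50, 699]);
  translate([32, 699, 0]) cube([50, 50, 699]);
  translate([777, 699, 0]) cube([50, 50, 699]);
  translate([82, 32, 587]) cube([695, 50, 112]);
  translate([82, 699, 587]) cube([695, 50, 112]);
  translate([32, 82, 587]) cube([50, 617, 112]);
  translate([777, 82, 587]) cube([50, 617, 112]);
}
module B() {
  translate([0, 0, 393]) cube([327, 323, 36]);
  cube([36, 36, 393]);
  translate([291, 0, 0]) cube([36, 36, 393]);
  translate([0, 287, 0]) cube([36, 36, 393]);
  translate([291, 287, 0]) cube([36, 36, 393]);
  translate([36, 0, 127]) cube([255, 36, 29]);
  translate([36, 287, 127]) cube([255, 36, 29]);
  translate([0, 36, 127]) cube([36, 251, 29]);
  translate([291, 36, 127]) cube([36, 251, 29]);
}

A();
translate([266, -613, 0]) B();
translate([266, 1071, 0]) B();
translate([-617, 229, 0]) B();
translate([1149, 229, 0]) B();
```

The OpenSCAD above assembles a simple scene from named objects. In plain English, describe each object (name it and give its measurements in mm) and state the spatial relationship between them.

A is a rectangular dining table. The top is 859×781×49 mm with its upper surface at z = 748 mm. It stands on four 50×50 mm square legs, each inset 32 mm from the nearest pair of top edges, running from the floor to the underside of the top. Four apron rails, 50 mm thick and 112 mm tall, run between adjacent legs with their top edges flush with the underside of the top and their outer faces flush with the legs' outer faces.

B is a four-legged stool. The seat is a 327×323×36 mm slab whose top surface is at z = 429 mm; four square legs, each 36×36 mm in cross-section, run from the floor (z = 0) to the underside of the seat, each flush with a corner of the seat. Four stretchers, 36 mm wide and 29 mm tall, connect adjacent legs with their undersides at z = 127 mm, each running between the inner faces of the legs it joins and aligned with the legs' outer faces on the other axis.

Four stools sit around the table at the −y, +y, −x, +x sides.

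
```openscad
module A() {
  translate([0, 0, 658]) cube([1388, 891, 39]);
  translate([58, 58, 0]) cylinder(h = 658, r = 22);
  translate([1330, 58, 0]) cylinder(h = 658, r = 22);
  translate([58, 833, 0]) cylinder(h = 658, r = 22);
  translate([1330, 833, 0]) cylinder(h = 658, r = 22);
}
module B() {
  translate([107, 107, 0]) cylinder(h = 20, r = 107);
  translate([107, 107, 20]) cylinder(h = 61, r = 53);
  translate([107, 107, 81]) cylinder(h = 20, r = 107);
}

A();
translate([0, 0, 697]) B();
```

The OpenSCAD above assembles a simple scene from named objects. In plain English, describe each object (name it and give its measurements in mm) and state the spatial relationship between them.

A is a table with a 1388×891 mm rectangular top, 39 mm thick, top surface at z = 697 mm, supported by four round legs of 44 mm diameter, each leg's bounding box inset 36 mm from the nearest pair of top edges, running from the floor.

B is a spool: two coaxial disc flanges of radius 107 mm and thickness 20 mm, joined by a core cylinder of radius 53 mm and height 61 mm. The lower flange rests on z = 0 and the three cylinders share a vertical axis.

The spool is on top of the table.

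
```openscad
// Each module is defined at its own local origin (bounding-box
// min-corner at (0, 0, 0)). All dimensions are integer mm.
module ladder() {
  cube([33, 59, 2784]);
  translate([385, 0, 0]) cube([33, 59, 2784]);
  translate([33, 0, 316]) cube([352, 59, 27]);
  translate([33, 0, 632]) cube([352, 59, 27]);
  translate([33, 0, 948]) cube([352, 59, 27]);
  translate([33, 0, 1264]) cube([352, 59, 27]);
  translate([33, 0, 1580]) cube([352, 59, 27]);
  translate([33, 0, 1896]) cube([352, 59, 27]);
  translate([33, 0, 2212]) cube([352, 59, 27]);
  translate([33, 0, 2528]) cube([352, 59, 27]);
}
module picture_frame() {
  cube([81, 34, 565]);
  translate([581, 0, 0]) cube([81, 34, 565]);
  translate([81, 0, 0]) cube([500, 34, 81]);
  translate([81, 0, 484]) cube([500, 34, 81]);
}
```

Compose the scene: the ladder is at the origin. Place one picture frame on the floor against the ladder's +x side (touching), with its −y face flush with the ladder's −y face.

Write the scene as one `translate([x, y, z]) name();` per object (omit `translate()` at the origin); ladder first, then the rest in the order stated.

ladder();
translate([418, 0, 0]) picture_frame();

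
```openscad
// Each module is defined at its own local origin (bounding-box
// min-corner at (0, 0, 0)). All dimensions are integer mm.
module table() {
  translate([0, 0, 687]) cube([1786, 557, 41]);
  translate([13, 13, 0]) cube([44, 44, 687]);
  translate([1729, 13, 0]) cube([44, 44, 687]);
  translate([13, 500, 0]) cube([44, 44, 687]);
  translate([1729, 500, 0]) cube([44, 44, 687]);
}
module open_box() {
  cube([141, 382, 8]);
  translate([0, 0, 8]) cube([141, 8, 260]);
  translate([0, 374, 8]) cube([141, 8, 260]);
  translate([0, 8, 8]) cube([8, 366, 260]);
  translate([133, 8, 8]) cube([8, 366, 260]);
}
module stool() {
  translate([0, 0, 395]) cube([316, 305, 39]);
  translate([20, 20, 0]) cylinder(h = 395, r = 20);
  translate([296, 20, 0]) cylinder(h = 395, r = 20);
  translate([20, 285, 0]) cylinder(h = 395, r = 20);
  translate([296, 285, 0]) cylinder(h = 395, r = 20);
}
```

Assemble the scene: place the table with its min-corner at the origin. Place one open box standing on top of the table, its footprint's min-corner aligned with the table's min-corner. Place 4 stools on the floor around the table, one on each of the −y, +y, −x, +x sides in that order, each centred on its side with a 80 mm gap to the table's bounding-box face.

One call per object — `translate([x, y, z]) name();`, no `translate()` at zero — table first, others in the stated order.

table();
translate([0, 0, 728]) open_box();
translate([735, -385, 0]) stool();
translate([735, 637, 0]) stool();
translate([-396, 126, 0]) stool();
translate([1866, 126, 0]) stool();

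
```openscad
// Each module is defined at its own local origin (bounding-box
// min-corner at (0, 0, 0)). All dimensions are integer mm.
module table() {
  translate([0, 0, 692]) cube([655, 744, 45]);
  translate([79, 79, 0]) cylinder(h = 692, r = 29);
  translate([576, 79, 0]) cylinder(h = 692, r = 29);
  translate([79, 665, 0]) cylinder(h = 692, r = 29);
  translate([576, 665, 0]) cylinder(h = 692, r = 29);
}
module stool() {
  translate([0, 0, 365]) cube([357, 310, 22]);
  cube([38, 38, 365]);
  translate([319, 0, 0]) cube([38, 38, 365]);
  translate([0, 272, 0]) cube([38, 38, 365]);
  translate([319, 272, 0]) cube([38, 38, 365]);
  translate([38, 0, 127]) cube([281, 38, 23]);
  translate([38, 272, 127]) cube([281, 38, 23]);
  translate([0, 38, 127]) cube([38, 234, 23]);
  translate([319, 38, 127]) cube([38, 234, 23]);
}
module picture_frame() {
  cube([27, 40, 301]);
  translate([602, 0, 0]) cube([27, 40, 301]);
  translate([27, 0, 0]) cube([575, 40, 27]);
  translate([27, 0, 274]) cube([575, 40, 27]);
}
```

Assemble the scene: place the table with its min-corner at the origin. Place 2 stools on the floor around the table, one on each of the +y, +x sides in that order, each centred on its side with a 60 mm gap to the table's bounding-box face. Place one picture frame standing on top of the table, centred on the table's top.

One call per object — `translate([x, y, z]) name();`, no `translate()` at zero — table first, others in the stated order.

table();
translate([149, 804, 0]) stool();
translate([715, 217, 0]) stool();
translate([13, 352, 737]) picture_frame();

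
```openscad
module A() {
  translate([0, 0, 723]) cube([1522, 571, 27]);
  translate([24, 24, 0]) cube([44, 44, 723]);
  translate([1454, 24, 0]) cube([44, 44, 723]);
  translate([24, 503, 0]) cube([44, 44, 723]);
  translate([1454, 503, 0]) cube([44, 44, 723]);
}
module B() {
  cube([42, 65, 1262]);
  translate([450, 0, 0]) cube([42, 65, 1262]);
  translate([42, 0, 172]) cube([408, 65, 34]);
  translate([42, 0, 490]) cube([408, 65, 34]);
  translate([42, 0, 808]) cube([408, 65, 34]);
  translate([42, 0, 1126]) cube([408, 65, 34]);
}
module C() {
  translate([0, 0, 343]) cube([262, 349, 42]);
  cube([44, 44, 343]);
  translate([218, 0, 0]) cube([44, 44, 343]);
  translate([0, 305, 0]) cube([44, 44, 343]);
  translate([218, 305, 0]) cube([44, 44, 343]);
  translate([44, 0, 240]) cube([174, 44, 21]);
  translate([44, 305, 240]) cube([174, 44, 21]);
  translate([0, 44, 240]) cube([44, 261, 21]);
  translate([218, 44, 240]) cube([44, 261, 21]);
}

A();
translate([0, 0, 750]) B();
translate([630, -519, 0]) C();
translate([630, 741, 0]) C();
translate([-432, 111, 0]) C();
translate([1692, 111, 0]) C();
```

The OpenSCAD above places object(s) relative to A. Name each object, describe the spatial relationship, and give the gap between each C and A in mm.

Each stool's nearest face is 170 mm from the table's bounding box.

A is a table. B is a ladder. C is a stool. The ladder is on top of the table. Four stools sit around the table at the −y, +y, −x, +x sides. The gap between each stool and the table is 170 mm.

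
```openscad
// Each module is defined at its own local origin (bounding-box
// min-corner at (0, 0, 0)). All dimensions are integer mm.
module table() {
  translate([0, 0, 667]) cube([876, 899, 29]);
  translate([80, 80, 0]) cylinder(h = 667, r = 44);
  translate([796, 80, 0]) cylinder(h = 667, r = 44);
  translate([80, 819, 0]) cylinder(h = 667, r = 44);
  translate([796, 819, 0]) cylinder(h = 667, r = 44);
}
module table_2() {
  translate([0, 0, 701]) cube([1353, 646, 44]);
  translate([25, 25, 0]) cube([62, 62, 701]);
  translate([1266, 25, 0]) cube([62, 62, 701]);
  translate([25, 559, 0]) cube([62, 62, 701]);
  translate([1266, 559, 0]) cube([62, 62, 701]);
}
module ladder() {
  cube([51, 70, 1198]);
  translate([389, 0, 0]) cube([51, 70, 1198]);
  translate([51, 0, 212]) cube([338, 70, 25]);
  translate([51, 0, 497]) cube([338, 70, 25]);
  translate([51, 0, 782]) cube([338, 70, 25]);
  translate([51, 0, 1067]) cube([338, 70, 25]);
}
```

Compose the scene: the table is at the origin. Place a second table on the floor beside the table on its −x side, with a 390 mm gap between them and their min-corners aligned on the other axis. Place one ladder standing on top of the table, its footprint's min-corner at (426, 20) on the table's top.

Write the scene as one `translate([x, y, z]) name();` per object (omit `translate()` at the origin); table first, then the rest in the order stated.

table();
translate([-1743, 0, 0]) table_2();
translate([426, 20, 696]) ladder();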